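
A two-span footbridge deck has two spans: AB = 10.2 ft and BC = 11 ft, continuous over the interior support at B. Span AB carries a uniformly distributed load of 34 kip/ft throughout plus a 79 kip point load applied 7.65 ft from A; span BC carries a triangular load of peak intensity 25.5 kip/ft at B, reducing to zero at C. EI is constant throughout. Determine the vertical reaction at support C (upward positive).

R_C = 11.92 kip

Insert a hinge at B; M_B is the redundant, and each span becomes simply supported.
Discontinuity in slope at B on the released structure — sum the simple-span end rotations:
  span AB: UDL 34: wL³/(24EI) = 1503/EI
  span AB: point load 79 at a = 7.65: Pab(L + a)/(6LEI) = 449.5/EI
  span BC: triangular load, peak 25.5: w₀L³/(45EI) = 754.2/EI
  relative rotation θ_0 = (1953 + 754.2)/EI = 2707/EI
A unit hogging moment at B produces rotation L₁/(3EI) + L₂/(3EI) = 7.067/EI.
Slope continuity at B: θ_0 = M_B·7.067/EI, so M_B = 2707/7.067 = 383.1 kip·ft (hogging).
Span BC, ΣM about C: R_B^{BC}·11 = 1028 + 383.1, so R_B^{BC} = 128.3 kip and R_C = 140.2 − 128.3 = 11.92 kip.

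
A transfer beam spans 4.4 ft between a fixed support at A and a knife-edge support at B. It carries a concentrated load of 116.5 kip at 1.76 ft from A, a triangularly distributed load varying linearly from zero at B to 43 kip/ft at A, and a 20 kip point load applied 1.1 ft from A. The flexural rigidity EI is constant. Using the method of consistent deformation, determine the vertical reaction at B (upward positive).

Remove the prop at B; the released (primary) structure is a cantilever built in at A.
Downward deflection at the released point B due to the loads:
  point load 116.5 at a = 1.76: Pa²(3L − a)/(6EI) = 688.1/EI
  triangular load, peak 43 at the fixed end: w₀L⁴/(30EI) = 537.2/EI
  point load 20 at a = 1.1: Pa²(3L − a)/(6EI) = 48.8/EI
  δ_0 = 1274/EI
Tip deflection under a unit load at B: L³/(3EI) = 28.39/EI.
Compatibility at B: δ_0 − R_B·δ_{BB} = 0, so R_B = 1274/28.39 = 44.87 kip.

R_B = 44.87 kip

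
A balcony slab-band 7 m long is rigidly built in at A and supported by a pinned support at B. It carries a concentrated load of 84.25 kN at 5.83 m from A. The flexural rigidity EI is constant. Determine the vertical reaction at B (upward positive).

Release the roller at B. Primary structure: cantilever fixed at A.
Downward deflection at the released point B due to the loads:
  point load 84.25 at a = 5.83: Pa²(3L − a)/(6EI) = 7240/EI
Tip deflection under a unit load at B: L³/(3EI) = 114.3/EI.
The prop prevents deflection at B: R_B = δ_0/δ_{BB} = 7240/114.3 = 63.32 kN.

R_B = 63.32 kN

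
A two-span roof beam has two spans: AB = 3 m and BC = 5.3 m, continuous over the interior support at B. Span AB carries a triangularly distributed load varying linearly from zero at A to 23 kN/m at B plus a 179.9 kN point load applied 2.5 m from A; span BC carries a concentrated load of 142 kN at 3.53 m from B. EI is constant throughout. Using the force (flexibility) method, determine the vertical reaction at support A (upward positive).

R_A = 7.776 kN

Take M_B as the redundant. Released structure: two simple spans AB and BC with a hinge at B.
End slopes at the hinge B, treating each span as simply supported:
  span AB: triangular load, peak 23: w₀L³/(45EI) = 13.8/EI
  span AB: point load 179.9 at a = 2.5: Pab(L + a)/(6LEI) = 68.71/EI
  span BC: point load 142 at a = 3.53: Pab(L + b)/(6LEI) = 197.3/EI
  relative rotation θ_0 = (82.51 + 197.3)/EI = 279.8/EI
A unit hogging moment at B produces rotation L₁/(3EI) + L₂/(3EI) = 2.767/EI.
Slope continuity at B: θ_0 = M_B·2.767/EI, so M_B = 279.8/2.767 = 101.1 kN·m (hogging).
Span AB, ΣM about A with M_B applied at B: R_B^{AB}·3 = 518.8 + 101.1, so R_B^{AB} = 206.6 kN and R_A = 214.4 − 206.6 = 7.776 kN.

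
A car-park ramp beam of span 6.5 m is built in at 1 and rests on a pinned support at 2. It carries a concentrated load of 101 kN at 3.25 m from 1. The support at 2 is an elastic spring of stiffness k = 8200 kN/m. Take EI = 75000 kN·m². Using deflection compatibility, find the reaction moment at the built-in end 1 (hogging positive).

Choose R_2 as the redundant. The primary structure is the cantilever fixed at 1.
Downward deflection at the released point 2 due to the loads:
  point load 101 at a = 3.25: Pa²(3L − a)/(6EI) = 2889/EI
Flexibility coefficient — unit upward force at 2: δ_{22} = L³/(3EI) = 91.54/EI.
With EI = 75000 kN·m²: δ_0 = 0.038524 m and δ_{22} = 0.001221 m/kN.
Compatibility — the spring shortens by R_2/k under the reaction it provides: δ_0 − R_2·δ_{22} = R_2/k. With 1/k = 0.000122 m/kN, R_2 = δ_0 / (δ_{22} + 1/k) = 0.038524 / (0.001221 + 0.000122) = 28.7 kN.
Moment equilibrium about 1: M_1 = Σ(load moments about 1) − R_2·L = 328.2 − 28.7×6.5 = 141.7 kN·m.

M_1 = 141.7 kN·m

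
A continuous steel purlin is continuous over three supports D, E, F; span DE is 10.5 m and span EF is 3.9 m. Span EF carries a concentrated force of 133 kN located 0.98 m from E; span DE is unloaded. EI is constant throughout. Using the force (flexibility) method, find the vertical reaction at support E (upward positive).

Take M_E as the redundant. Released structure: two simple spans DE and EF with a hinge at E.
Rotations at E on the released spans (each span's end-slope, ×1/EI):
  span EF: point load 133 at a = 0.98: Pab(L + b)/(6LEI) = 110.9/EI
  relative rotation θ_0 = (0 + 110.9)/EI = 110.9/EI
A unit hogging moment at E produces rotation L₁/(3EI) + L₂/(3EI) = 4.8/EI.
Compatibility: M_E·(L₁+L₂)/(3EI) = θ_0, giving M_E = 23.11 kN·m (hogging).
Span DE, ΣM about D with M_E applied at E: R_E^{DE}·10.5 = 0 + 23.11, so R_E^{DE} = 2.201 kN and R_D = 0 − 2.201 = -2.201 kN.
Span EF, ΣM about F: R_E^{EF}·3.9 = 388.4 + 23.11, so R_E^{EF} = 105.5 kN and R_F = 133 − 105.5 = 27.5 kN.
R_E = 2.201 + 105.5 = 107.7 kN.

R_E = 107.7 kN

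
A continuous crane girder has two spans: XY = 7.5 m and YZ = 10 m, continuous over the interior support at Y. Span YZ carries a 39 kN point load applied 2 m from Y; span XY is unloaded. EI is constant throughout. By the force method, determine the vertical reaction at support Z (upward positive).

Release continuity at Y by inserting a hinge; the redundant is the internal moment M_Y. The primary structure is two simply-supported spans XY and YZ.
End slopes at the hinge Y, treating each span as simply supported:
  span YZ: point load 39 at a = 2: Pab(L + b)/(6LEI) = 187.2/EI
  relative rotation θ_0 = (0 + 187.2)/EI = 187.2/EI
A unit hogging moment at Y produces rotation L₁/(3EI) + L₂/(3EI) = 5.833/EI.
Compatibility: M_Y·(L₁+L₂)/(3EI) = θ_0, giving M_Y = 32.09 kN·m (hogging).
Span YZ, ΣM about Z: R_Y^{YZ}·10 = 312 + 32.09, so R_Y^{YZ} = 34.41 kN and R_Z = 39 − 34.41 = 4.591 kN.

R_Z = 4.591 kN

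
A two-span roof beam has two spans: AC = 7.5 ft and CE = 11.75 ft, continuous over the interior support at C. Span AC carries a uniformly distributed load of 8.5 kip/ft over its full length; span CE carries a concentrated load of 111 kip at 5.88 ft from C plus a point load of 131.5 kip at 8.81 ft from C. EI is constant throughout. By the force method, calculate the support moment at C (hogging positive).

M_C = 283.1 kip·ft

Take M_C as the redundant. Released structure: two simple spans AC and CE with a hinge at C.
End slopes at the hinge C, treating each span as simply supported:
  span AC: UDL 8.5: wL³/(24EI) = 149.4/EI
  span CE: point load 111 at a = 5.88: Pab(L + b)/(6LEI) = 957.5/EI
  span CE: point load 131.5 at a = 8.81: Pab(L + b)/(6LEI) = 709.7/EI
  relative rotation θ_0 = (149.4 + 1667)/EI = 1817/EI
A unit hogging moment at C produces rotation L₁/(3EI) + L₂/(3EI) = 6.417/EI.
Slope continuity at C: θ_0 = M_C·6.417/EI, so M_C = 1817/6.417 = 283.1 kip·ft (hogging).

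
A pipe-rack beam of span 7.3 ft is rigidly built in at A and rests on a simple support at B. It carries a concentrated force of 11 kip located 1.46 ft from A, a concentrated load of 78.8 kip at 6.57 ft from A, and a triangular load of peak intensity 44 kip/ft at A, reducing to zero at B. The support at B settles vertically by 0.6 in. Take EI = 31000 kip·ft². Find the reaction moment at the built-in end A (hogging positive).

M_A = 283.6 kip·ft

Release the roller at B. Primary structure: cantilever fixed at A.
Downward deflection at the released point B due to the loads:
  point load 11 at a = 1.46: Pa²(3L − a)/(6EI) = 79.88/EI
  point load 78.8 at a = 6.57: Pa²(3L − a)/(6EI) = 8691/EI
  triangular load, peak 44 at the fixed end: w₀L⁴/(30EI) = 4165/EI
  δ_0 = 12936/EI
Flexibility coefficient — unit upward force at B: δ_{BB} = L³/(3EI) = 129.7/EI.
With EI = 31000 kip·ft²: δ_0 = 0.41727 ft and δ_{BB} = 0.004183 ft/kip.
Compatibility — the beam at B must follow the support down by 0.05 ft: δ_0 − R_B·δ_{BB} = 0.05, so R_B = (0.41727 − 0.05)/0.004183 = 87.8 kip.
Moment equilibrium about A: M_A = Σ(load moments about A) − R_B·L = 924.6 − 87.8×7.3 = 283.6 kip·ft.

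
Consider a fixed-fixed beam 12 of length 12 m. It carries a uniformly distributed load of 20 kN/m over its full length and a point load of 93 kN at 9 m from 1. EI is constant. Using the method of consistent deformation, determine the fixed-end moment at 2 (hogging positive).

Take the two fixed-end moments M_1, M_2 as redundants; the released structure is the simple span 12.
Simple-span end rotations at 1 and 2 under the given loads:
  at 1: UDL 20: wL³/(24EI) = 1440/EI
  at 2: UDL 20: wL³/(24EI) = 1440/EI
  at 1: point load 93 at a = 9: Pab(L + b)/(6LEI) = 523.1/EI
  at 2: point load 93 at a = 9: Pab(L + a)/(6LEI) = 732.4/EI
  θ_10 = 1963/EI,  θ_20 = 2172/EI
Flexibility coefficients: a unit moment at one end gives L/(3EI) there and L/(6EI) at the far end, so f₁₁ = f₂₂ = 4/EI and f₁₂ = f₂₁ = 2/EI.
Compatibility — zero rotation at each built-in end:
  4 M_1 + 2 M_2 = 1963
  2 M_1 + 4 M_2 = 2172
Solving the pair gives M_1 = 292.3 kN·m and M_2 = 396.9 kN·m (hogging).

M_2 = 396.9 kN·m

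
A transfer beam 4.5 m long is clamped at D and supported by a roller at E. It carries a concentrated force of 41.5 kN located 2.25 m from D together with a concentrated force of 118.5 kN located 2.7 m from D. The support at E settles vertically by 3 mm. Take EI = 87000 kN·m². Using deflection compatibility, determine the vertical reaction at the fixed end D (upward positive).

R_D = 104.4 kN

Release the roller at E. Primary structure: cantilever fixed at D.
Downward deflection at the released point E due to the loads:
  point load 41.5 at a = 2.25: Pa²(3L − a)/(6EI) = 393.9/EI
  point load 118.5 at a = 2.7: Pa²(3L − a)/(6EI) = 1555/EI
  δ_0 = 1949/EI
Flexibility coefficient — unit upward force at E: δ_{EE} = L³/(3EI) = 30.38/EI.
With EI = 87000 kN·m²: δ_0 = 0.022401 m and δ_{EE} = 0.000349 m/kN.
Compatibility — the beam at E must follow the support down by 0.003 m: δ_0 − R_E·δ_{EE} = 0.003, so R_E = (0.022401 − 0.003)/0.000349 = 55.57 kN.
Vertical equilibrium: R_D = ΣP − R_E = 160 − 55.57 = 104.4 kN.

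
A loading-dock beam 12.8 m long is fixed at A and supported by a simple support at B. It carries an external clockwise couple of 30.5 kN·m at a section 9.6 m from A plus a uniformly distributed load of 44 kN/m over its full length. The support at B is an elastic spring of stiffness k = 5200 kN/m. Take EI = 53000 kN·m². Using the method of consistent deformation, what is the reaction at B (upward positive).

R_B = 211.5 kN

Choose R_B as the redundant. The primary structure is the cantilever fixed at A.
Primary-structure tip deflection at B by superposition:
  clockwise couple 30.5 at a = 9.6: M₀a(2L − a)/(2EI) = 2342/EI
  UDL 44: wL⁴/(8EI) = 147640/EI
  δ_0 = 149982/EI
Tip deflection under a unit load at B: L³/(3EI) = 699.1/EI.
With EI = 53000 kN·m²: δ_0 = 2.8298 m and δ_{BB} = 0.01319 m/kN.
Compatibility — the spring shortens by R_B/k under the reaction it provides: δ_0 − R_B·δ_{BB} = R_B/k. With 1/k = 0.000192 m/kN, R_B = δ_0 / (δ_{BB} + 1/k) = 2.8298 / (0.01319 + 0.000192) = 211.5 kN.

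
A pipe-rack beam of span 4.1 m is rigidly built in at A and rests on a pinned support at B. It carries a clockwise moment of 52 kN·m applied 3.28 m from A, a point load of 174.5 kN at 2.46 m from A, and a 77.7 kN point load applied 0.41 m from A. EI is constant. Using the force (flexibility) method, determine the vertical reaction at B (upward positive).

Release the roller at B. Primary structure: cantilever fixed at A.
Downward deflection at the released point B due to the loads:
  clockwise couple 52 at a = 3.28: M₀a(2L − a)/(2EI) = 419.6/EI
  point load 174.5 at a = 2.46: Pa²(3L − a)/(6EI) = 1732/EI
  point load 77.7 at a = 0.41: Pa²(3L − a)/(6EI) = 25.88/EI
  δ_0 = 2177/EI
Flexibility coefficient — unit upward force at B: δ_{BB} = L³/(3EI) = 22.97/EI.
The prop prevents deflection at B: R_B = δ_0/δ_{BB} = 2177/22.97 = 94.77 kN.

R_B = 94.77 kN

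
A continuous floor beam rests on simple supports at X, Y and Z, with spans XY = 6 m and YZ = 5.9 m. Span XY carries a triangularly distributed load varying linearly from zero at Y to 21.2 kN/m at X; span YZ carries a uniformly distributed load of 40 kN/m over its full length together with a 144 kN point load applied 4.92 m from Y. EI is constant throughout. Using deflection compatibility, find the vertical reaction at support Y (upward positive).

Release continuity at Y by inserting a hinge; the redundant is the internal moment M_Y. The primary structure is two simply-supported spans XY and YZ.
End slopes at the hinge Y, treating each span as simply supported:
  span XY: triangular load, peak 21.2: 7w₀L³/(360EI) = 89.04/EI
  span YZ: UDL 40: wL³/(24EI) = 342.3/EI
  span YZ: point load 144 at a = 4.92: Pab(L + b)/(6LEI) = 134.9/EI
  relative rotation θ_0 = (89.04 + 477.2)/EI = 566.3/EI
A unit hogging moment at Y produces rotation L₁/(3EI) + L₂/(3EI) = 3.967/EI.
Compatibility: M_Y·(L₁+L₂)/(3EI) = θ_0, giving M_Y = 142.8 kN·m (hogging).
Span XY, ΣM about X with M_Y applied at Y: R_Y^{XY}·6 = 127.2 + 142.8, so R_Y^{XY} = 44.99 kN and R_X = 63.6 − 44.99 = 18.61 kN.
Span YZ, ΣM about Z: R_Y^{YZ}·5.9 = 837.3 + 142.8, so R_Y^{YZ} = 166.1 kN and R_Z = 380 − 166.1 = 213.9 kN.
R_Y = 44.99 + 166.1 = 211.1 kN.

R_Y = 211.1 kN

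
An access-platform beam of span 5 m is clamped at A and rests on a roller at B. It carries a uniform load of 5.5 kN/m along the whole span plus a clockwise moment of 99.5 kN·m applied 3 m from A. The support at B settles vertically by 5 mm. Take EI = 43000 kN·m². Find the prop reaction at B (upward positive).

R_B = 30.23 kN

Take the reaction at B as the redundant and release it; the primary structure is a cantilever fixed at A.
Downward deflection at the released point B due to the loads:
  UDL 5.5: wL⁴/(8EI) = 429.7/EI
  clockwise couple 99.5 at a = 3: M₀a(2L − a)/(2EI) = 1045/EI
  δ_0 = 1474/EI
Flexibility coefficient — unit upward force at B: δ_{BB} = L³/(3EI) = 41.67/EI.
With EI = 43000 kN·m²: δ_0 = 0.034289 m and δ_{BB} = 0.000969 m/kN.
Compatibility — the beam at B must follow the support down by 0.005 m: δ_0 − R_B·δ_{BB} = 0.005, so R_B = (0.034289 − 0.005)/0.000969 = 30.23 kN.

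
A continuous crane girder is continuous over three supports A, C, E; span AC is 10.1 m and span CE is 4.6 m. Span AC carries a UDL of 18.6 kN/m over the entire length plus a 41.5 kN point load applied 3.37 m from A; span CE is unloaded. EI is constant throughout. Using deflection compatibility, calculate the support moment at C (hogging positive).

Take M_C as the redundant. Released structure: two simple spans AC and CE with a hinge at C.
Discontinuity in slope at C on the released structure — sum the simple-span end rotations:
  span AC: UDL 18.6: wL³/(24EI) = 798.5/EI
  span AC: point load 41.5 at a = 3.37: Pab(L + a)/(6LEI) = 209.2/EI
  relative rotation θ_0 = (1008 + 0)/EI = 1008/EI
A unit hogging moment at C produces rotation L₁/(3EI) + L₂/(3EI) = 4.9/EI.
Compatibility: M_C·(L₁+L₂)/(3EI) = θ_0, giving M_C = 205.7 kN·m (hogging).

M_C = 205.7 kN·m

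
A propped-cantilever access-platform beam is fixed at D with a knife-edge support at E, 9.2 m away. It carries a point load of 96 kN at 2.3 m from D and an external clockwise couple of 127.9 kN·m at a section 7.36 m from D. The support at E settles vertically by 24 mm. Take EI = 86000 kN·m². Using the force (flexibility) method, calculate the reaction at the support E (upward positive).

Choose R_E as the redundant. The primary structure is the cantilever fixed at D.
Downward deflection at the released point E due to the loads:
  point load 96 at a = 2.3: Pa²(3L − a)/(6EI) = 2141/EI
  clockwise couple 127.9 at a = 7.36: M₀a(2L − a)/(2EI) = 5196/EI
  δ_0 = 7338/EI
Flexibility coefficient — unit upward force at E: δ_{EE} = L³/(3EI) = 259.6/EI.
With EI = 86000 kN·m²: δ_0 = 0.085321 m and δ_{EE} = 0.003018 m/kN.
Compatibility — the beam at E must follow the support down by 0.024 m: δ_0 − R_E·δ_{EE} = 0.024, so R_E = (0.085321 − 0.024)/0.003018 = 20.32 kN.

R_E = 20.32 kN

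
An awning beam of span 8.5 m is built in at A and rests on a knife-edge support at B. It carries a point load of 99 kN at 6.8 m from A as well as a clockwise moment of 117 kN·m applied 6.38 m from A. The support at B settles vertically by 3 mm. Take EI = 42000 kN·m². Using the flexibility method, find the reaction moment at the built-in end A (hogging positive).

M_A = 38.43 kN·m

Take the reaction at B as the redundant and release it; the primary structure is a cantilever fixed at A.
Deflection at B on the released cantilever, summing each load's contribution:
  point load 99 at a = 6.8: Pa²(3L − a)/(6EI) = 14267/EI
  clockwise couple 117 at a = 6.38: M₀a(2L − a)/(2EI) = 3964/EI
  δ_0 = 18231/EI
Tip deflection under a unit load at B: L³/(3EI) = 204.7/EI.
With EI = 42000 kN·m²: δ_0 = 0.43407 m and δ_{BB} = 0.004874 m/kN.
Compatibility — the beam at B must follow the support down by 0.003 m: δ_0 − R_B·δ_{BB} = 0.003, so R_B = (0.43407 − 0.003)/0.004874 = 88.44 kN.
Moment equilibrium about A: M_A = Σ(load moments about A) − R_B·L = 790.2 − 88.44×8.5 = 38.43 kN·m.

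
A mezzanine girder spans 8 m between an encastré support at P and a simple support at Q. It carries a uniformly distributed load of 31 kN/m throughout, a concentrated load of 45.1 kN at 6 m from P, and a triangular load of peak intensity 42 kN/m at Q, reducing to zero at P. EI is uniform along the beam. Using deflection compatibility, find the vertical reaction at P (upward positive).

Take the reaction at Q as the redundant and release it; the primary structure is a cantilever fixed at P.
Deflection at Q on the released cantilever, summing each load's contribution:
  UDL 31: wL⁴/(8EI) = 15872/EI
  point load 45.1 at a = 6: Pa²(3L − a)/(6EI) = 4871/EI
  triangular load, peak 42 at the free end: 11w₀L⁴/(120EI) = 15770/EI
  δ_0 = 36512/EI
Flexibility coefficient — unit upward force at Q: δ_{QQ} = L³/(3EI) = 170.7/EI.
The prop prevents deflection at Q: R_Q = δ_0/δ_{QQ} = 36512/170.7 = 213.9 kN.
Vertical equilibrium: R_P = ΣP − R_Q = 461.1 − 213.9 = 247.2 kN.

R_P = 247.2 kN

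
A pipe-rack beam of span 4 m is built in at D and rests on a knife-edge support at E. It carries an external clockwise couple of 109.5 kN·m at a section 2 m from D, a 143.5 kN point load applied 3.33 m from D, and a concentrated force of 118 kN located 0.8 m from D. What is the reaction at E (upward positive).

Take the reaction at E as the redundant and release it; the primary structure is a cantilever fixed at D.
Primary-structure tip deflection at E by superposition:
  clockwise couple 109.5 at a = 2: M₀a(2L − a)/(2EI) = 657/EI
  point load 143.5 at a = 3.33: Pa²(3L − a)/(6EI) = 2299/EI
  point load 118 at a = 0.8: Pa²(3L − a)/(6EI) = 141/EI
  δ_0 = 3097/EI
Flexibility coefficient — unit upward force at E: δ_{EE} = L³/(3EI) = 21.33/EI.
The prop prevents deflection at E: R_E = δ_0/δ_{EE} = 3097/21.33 = 145.2 kN.

R_E = 145.2 kN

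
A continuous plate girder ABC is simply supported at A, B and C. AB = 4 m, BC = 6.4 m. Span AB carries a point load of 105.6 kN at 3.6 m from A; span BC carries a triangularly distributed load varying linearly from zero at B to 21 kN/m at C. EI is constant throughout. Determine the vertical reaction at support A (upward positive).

Release continuity at B by inserting a hinge; the redundant is the internal moment M_B. The primary structure is two simply-supported spans AB and BC.
Discontinuity in slope at B on the released structure — sum the simple-span end rotations:
  span AB: point load 105.6 at a = 3.6: Pab(L + a)/(6LEI) = 48.15/EI
  span BC: triangular load, peak 21: 7w₀L³/(360EI) = 107/EI
  relative rotation θ_0 = (48.15 + 107)/EI = 155.2/EI
A unit hogging moment at B produces rotation L₁/(3EI) + L₂/(3EI) = 3.467/EI.
Slope continuity at B: θ_0 = M_B·3.467/EI, so M_B = 155.2/3.467 = 44.77 kN·m (hogging).
Span AB, ΣM about A with M_B applied at B: R_B^{AB}·4 = 380.2 + 44.77, so R_B^{AB} = 106.2 kN and R_A = 105.6 − 106.2 = -0.632 kN.

R_A = -0.632 kN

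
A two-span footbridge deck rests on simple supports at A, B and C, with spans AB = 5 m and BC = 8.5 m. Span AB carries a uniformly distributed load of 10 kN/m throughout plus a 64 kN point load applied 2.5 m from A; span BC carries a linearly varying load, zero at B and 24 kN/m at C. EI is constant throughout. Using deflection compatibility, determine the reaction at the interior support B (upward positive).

R_B = 122 kN

Take M_B as the redundant. Released structure: two simple spans AB and BC with a hinge at B.
Rotations at B on the released spans (each span's end-slope, ×1/EI):
  span AB: UDL 10: wL³/(24EI) = 52.08/EI
  span AB: point load 64 at a = 2.5: Pab(L + a)/(6LEI) = 100/EI
  span BC: triangular load, peak 24: 7w₀L³/(360EI) = 286.6/EI
  relative rotation θ_0 = (152.1 + 286.6)/EI = 438.7/EI
A unit hogging moment at B produces rotation L₁/(3EI) + L₂/(3EI) = 4.5/EI.
Slope continuity at B: θ_0 = M_B·4.5/EI, so M_B = 438.7/4.5 = 97.48 kN·m (hogging).
Span AB, ΣM about A with M_B applied at B: R_B^{AB}·5 = 285 + 97.48, so R_B^{AB} = 76.5 kN and R_A = 114 − 76.5 = 37.5 kN.
Span BC, ΣM about C: R_B^{BC}·8.5 = 289 + 97.48, so R_B^{BC} = 45.47 kN and R_C = 102 − 45.47 = 56.53 kN.
R_B = 76.5 + 45.47 = 122 kN.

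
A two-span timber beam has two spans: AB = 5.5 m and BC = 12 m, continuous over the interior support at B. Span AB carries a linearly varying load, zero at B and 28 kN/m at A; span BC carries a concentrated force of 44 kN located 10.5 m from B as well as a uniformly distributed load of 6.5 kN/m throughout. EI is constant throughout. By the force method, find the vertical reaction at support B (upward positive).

Release continuity at B by inserting a hinge; the redundant is the internal moment M_B. The primary structure is two simply-supported spans AB and BC.
Rotations at B on the released spans (each span's end-slope, ×1/EI):
  span AB: triangular load, peak 28: 7w₀L³/(360EI) = 90.58/EI
  span BC: point load 44 at a = 10.5: Pab(L + b)/(6LEI) = 129.9/EI
  span BC: UDL 6.5: wL³/(24EI) = 468/EI
  relative rotation θ_0 = (90.58 + 597.9)/EI = 688.5/EI
A unit hogging moment at B produces rotation L₁/(3EI) + L₂/(3EI) = 5.833/EI.
Compatibility: M_B·(L₁+L₂)/(3EI) = θ_0, giving M_B = 118 kN·m (hogging).
Span AB, ΣM about A with M_B applied at B: R_B^{AB}·5.5 = 141.2 + 118, so R_B^{AB} = 47.13 kN and R_A = 77 − 47.13 = 29.87 kN.
Span BC, ΣM about C: R_B^{BC}·12 = 534 + 118, so R_B^{BC} = 54.34 kN and R_C = 122 − 54.34 = 67.66 kN.
R_B = 47.13 + 54.34 = 101.5 kN.

R_B = 101.5 kN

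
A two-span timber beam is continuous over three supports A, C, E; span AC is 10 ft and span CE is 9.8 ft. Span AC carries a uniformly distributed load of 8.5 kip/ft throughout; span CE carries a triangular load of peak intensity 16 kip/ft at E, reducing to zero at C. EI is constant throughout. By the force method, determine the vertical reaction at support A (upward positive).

Release continuity at C by inserting a hinge; the redundant is the internal moment M_C. The primary structure is two simply-supported spans AC and CE.
Rotations at C on the released spans (each span's end-slope, ×1/EI):
  span AC: UDL 8.5: wL³/(24EI) = 354.2/EI
  span CE: triangular load, peak 16: 7w₀L³/(360EI) = 292.8/EI
  relative rotation θ_0 = (354.2 + 292.8)/EI = 647/EI
A unit hogging moment at C produces rotation L₁/(3EI) + L₂/(3EI) = 6.6/EI.
Slope continuity at C: θ_0 = M_C·6.6/EI, so M_C = 647/6.6 = 98.03 kip·ft (hogging).
Span AC, ΣM about A with M_C applied at C: R_C^{AC}·10 = 425 + 98.03, so R_C^{AC} = 52.3 kip and R_A = 85 − 52.3 = 32.7 kip.

R_A = 32.7 kip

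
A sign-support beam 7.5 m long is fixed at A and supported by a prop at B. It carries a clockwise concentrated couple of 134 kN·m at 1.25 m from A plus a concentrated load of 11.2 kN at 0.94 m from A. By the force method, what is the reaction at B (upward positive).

R_B = 8.442 kN

Remove the prop at B; the released (primary) structure is a cantilever built in at A.
Free-end deflection of the primary structure under the applied loading (downward +):
  clockwise couple 134 at a = 1.25: M₀a(2L − a)/(2EI) = 1152/EI
  point load 11.2 at a = 0.94: Pa²(3L − a)/(6EI) = 35.56/EI
  δ_0 = 1187/EI
Tip deflection under a unit load at B: L³/(3EI) = 140.6/EI.
Compatibility at B: δ_0 − R_B·δ_{BB} = 0, so R_B = 1187/140.6 = 8.442 kN.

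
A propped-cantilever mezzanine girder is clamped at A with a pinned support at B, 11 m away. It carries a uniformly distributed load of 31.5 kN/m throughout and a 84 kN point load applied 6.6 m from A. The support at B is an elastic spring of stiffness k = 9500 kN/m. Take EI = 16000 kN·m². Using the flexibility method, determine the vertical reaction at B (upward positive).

R_B = 165.6 kN

Remove the prop at B; the released (primary) structure is a cantilever built in at A.
Free-end deflection of the primary structure under the applied loading (downward +):
  UDL 31.5: wL⁴/(8EI) = 57649/EI
  point load 84 at a = 6.6: Pa²(3L − a)/(6EI) = 16100/EI
  δ_0 = 73749/EI
Flexibility coefficient — unit upward force at B: δ_{BB} = L³/(3EI) = 443.7/EI.
With EI = 16000 kN·m²: δ_0 = 4.6093 m and δ_{BB} = 0.027729 m/kN.
Compatibility — the spring shortens by R_B/k under the reaction it provides: δ_0 − R_B·δ_{BB} = R_B/k. With 1/k = 0.000105 m/kN, R_B = δ_0 / (δ_{BB} + 1/k) = 4.6093 / (0.027729 + 0.000105) = 165.6 kN.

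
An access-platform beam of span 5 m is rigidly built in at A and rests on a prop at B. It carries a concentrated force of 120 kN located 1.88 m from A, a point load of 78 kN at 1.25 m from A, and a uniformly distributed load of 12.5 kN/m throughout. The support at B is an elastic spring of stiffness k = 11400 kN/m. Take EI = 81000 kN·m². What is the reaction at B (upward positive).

R_B = 44.77 kN

Remove the prop at B; the released (primary) structure is a cantilever built in at A.
Primary-structure tip deflection at B by superposition:
  point load 120 at a = 1.88: Pa²(3L − a)/(6EI) = 927.4/EI
  point load 78 at a = 1.25: Pa²(3L − a)/(6EI) = 279.3/EI
  UDL 12.5: wL⁴/(8EI) = 976.6/EI
  δ_0 = 2183/EI
Tip deflection under a unit load at B: L³/(3EI) = 41.67/EI.
With EI = 81000 kN·m²: δ_0 = 0.026954 m and δ_{BB} = 0.000514 m/kN.
Compatibility — the spring shortens by R_B/k under the reaction it provides: δ_0 − R_B·δ_{BB} = R_B/k. With 1/k = 0.000088 m/kN, R_B = δ_0 / (δ_{BB} + 1/k) = 0.026954 / (0.000514 + 0.000088) = 44.77 kN.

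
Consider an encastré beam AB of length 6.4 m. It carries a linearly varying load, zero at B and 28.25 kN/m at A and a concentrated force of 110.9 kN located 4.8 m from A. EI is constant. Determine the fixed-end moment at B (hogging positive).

Release both end moments; the primary structure is a simply-supported span AB with redundants M_A and M_B.
End rotations of the released simple span under the applied load (×1/EI):
  at A: triangular load, peak 28.25: w₀L³/(45EI) = 164.6/EI
  at B: triangular load, peak 28.25: 7w₀L³/(360EI) = 144/EI
  at A: point load 110.9 at a = 4.8: Pab(L + b)/(6LEI) = 177.4/EI
  at B: point load 110.9 at a = 4.8: Pab(L + a)/(6LEI) = 248.4/EI
  θ_A0 = 342/EI,  θ_B0 = 392.4/EI
Flexibility coefficients: a unit moment at one end gives L/(3EI) there and L/(6EI) at the far end, so f₁₁ = f₂₂ = 2.133/EI and f₁₂ = f₂₁ = 1.067/EI.
Compatibility — zero rotation at each built-in end:
  2.133 M_A + 1.067 M_B = 342
  1.067 M_A + 2.133 M_B = 392.4
Solving the pair gives M_A = 91.13 kN·m and M_B = 138.4 kN·m (hogging).

M_B = 138.4 kN·m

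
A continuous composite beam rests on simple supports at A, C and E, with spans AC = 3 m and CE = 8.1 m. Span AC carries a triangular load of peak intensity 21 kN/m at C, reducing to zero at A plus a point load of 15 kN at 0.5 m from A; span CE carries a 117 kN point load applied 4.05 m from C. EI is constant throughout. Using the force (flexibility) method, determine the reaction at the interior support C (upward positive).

Release continuity at C by inserting a hinge; the redundant is the internal moment M_C. The primary structure is two simply-supported spans AC and CE.
Rotations at C on the released spans (each span's end-slope, ×1/EI):
  span AC: triangular load, peak 21: w₀L³/(45EI) = 12.6/EI
  span AC: point load 15 at a = 0.5: Pab(L + a)/(6LEI) = 3.646/EI
  span CE: point load 117 at a = 4.05: Pab(L + b)/(6LEI) = 479.8/EI
  relative rotation θ_0 = (16.25 + 479.8)/EI = 496/EI
A unit hogging moment at C produces rotation L₁/(3EI) + L₂/(3EI) = 3.7/EI.
Slope continuity at C: θ_0 = M_C·3.7/EI, so M_C = 496/3.7 = 134.1 kN·m (hogging).
Span AC, ΣM about A with M_C applied at C: R_C^{AC}·3 = 70.5 + 134.1, so R_C^{AC} = 68.19 kN and R_A = 46.5 − 68.19 = -21.69 kN.
Span CE, ΣM about E: R_C^{CE}·8.1 = 473.9 + 134.1, so R_C^{CE} = 75.05 kN and R_E = 117 − 75.05 = 41.95 kN.
R_C = 68.19 + 75.05 = 143.2 kN.

R_C = 143.2 kN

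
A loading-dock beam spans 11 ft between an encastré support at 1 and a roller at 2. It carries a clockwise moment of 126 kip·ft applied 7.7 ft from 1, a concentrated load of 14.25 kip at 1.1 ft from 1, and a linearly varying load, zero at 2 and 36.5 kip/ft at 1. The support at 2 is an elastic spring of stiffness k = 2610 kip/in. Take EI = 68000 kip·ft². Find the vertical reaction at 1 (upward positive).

Release the roller at 2. Primary structure: cantilever fixed at 1.
Downward deflection at the released point 2 due to the loads:
  clockwise couple 126 at a = 7.7: M₀a(2L − a)/(2EI) = 6937/EI
  point load 14.25 at a = 1.1: Pa²(3L − a)/(6EI) = 91.67/EI
  triangular load, peak 36.5 at the fixed end: w₀L⁴/(30EI) = 17813/EI
  δ_0 = 24842/EI
Flexibility coefficient — unit upward force at 2: δ_{22} = L³/(3EI) = 443.7/EI.
With EI = 68000 kip·ft²: δ_0 = 0.36532 ft and δ_{22} = 0.006525 ft/kip.
Compatibility — the spring shortens by R_2/k under the reaction it provides: δ_0 − R_2·δ_{22} = R_2/k. With 1/k = 1/(2610×12) ft/kip = 0.000032 ft/kip, R_2 = δ_0 / (δ_{22} + 1/k) = 0.36532 / (0.006525 + 0.000032) = 55.72 kip.
Vertical equilibrium: R_1 = ΣP − R_2 = 215 − 55.72 = 159.3 kip.

R_1 = 159.3 kip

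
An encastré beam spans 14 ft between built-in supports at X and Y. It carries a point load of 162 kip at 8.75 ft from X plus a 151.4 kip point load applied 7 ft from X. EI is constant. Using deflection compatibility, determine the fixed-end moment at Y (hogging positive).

M_Y = 597.2 kip·ft

Release both end moments; the primary structure is a simply-supported span XY with redundants M_X and M_Y.
End rotations of the released simple span under the applied load (×1/EI):
  at X: point load 162 at a = 8.75: Pab(L + b)/(6LEI) = 1705/EI
  at Y: point load 162 at a = 8.75: Pab(L + a)/(6LEI) = 2016/EI
  at X: point load 151.4 at a = 7: Pab(L + b)/(6LEI) = 1855/EI
  at Y: point load 151.4 at a = 7: Pab(L + a)/(6LEI) = 1855/EI
  θ_X0 = 3560/EI,  θ_Y0 = 3870/EI
Flexibility coefficients: a unit moment at one end gives L/(3EI) there and L/(6EI) at the far end, so f₁₁ = f₂₂ = 4.667/EI and f₁₂ = f₂₁ = 2.333/EI.
Compatibility — zero rotation at each built-in end:
  4.667 M_X + 2.333 M_Y = 3560
  2.333 M_X + 4.667 M_Y = 3870
Solving the pair gives M_X = 464.3 kip·ft and M_Y = 597.2 kip·ft (hogging).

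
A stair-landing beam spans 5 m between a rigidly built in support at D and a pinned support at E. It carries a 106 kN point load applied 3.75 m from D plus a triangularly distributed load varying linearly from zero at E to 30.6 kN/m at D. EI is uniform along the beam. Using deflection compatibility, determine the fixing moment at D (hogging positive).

M_D = 113.1 kN·m

Remove the prop at E; the released (primary) structure is a cantilever built in at D.
Primary-structure tip deflection at E by superposition:
  point load 106 at a = 3.75: Pa²(3L − a)/(6EI) = 2795/EI
  triangular load, peak 30.6 at the fixed end: w₀L⁴/(30EI) = 637.5/EI
  δ_0 = 3432/EI
Tip deflection under a unit load at E: L³/(3EI) = 41.67/EI.
The prop prevents deflection at E: R_E = δ_0/δ_{EE} = 3432/41.67 = 82.38 kN.
Moment equilibrium about D: M_D = Σ(load moments about D) − R_E·L = 525 − 82.38×5 = 113.1 kN·m.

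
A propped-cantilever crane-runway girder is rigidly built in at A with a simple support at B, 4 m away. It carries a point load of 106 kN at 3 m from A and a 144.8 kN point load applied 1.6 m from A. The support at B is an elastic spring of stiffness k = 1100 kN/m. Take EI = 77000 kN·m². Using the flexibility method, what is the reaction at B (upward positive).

Remove the prop at B; the released (primary) structure is a cantilever built in at A.
Primary-structure tip deflection at B by superposition:
  point load 106 at a = 3: Pa²(3L − a)/(6EI) = 1431/EI
  point load 144.8 at a = 1.6: Pa²(3L − a)/(6EI) = 642.5/EI
  δ_0 = 2074/EI
Flexibility coefficient — unit upward force at B: δ_{BB} = L³/(3EI) = 21.33/EI.
With EI = 77000 kN·m²: δ_0 = 0.026929 m and δ_{BB} = 0.000277 m/kN.
Compatibility — the spring shortens by R_B/k under the reaction it provides: δ_0 − R_B·δ_{BB} = R_B/k. With 1/k = 0.000909 m/kN, R_B = δ_0 / (δ_{BB} + 1/k) = 0.026929 / (0.000277 + 0.000909) = 22.7 kN.

R_B = 22.7 kN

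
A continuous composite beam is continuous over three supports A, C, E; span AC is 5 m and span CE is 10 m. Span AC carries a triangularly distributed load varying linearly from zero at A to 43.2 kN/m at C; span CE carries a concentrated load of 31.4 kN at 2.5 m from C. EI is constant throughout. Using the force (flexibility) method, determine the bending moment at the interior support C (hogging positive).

M_C = 58.34 kN·m

Take M_C as the redundant. Released structure: two simple spans AC and CE with a hinge at C.
Rotations at C on the released spans (each span's end-slope, ×1/EI):
  span AC: triangular load, peak 43.2: w₀L³/(45EI) = 120/EI
  span CE: point load 31.4 at a = 2.5: Pab(L + b)/(6LEI) = 171.7/EI
  relative rotation θ_0 = (120 + 171.7)/EI = 291.7/EI
A unit hogging moment at C produces rotation L₁/(3EI) + L₂/(3EI) = 5/EI.
Compatibility: M_C·(L₁+L₂)/(3EI) = θ_0, giving M_C = 58.34 kN·m (hogging).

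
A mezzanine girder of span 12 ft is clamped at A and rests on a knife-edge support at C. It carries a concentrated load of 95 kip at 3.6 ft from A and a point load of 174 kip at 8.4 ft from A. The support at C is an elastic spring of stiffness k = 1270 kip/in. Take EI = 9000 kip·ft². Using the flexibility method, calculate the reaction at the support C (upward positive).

R_C = 109.5 kip

Remove the prop at C; the released (primary) structure is a cantilever built in at A.
Deflection at C on the released cantilever, summing each load's contribution:
  point load 95 at a = 3.6: Pa²(3L − a)/(6EI) = 6648/EI
  point load 174 at a = 8.4: Pa²(3L − a)/(6EI) = 56476/EI
  δ_0 = 63125/EI
Tip deflection under a unit load at C: L³/(3EI) = 576/EI.
With EI = 9000 kip·ft²: δ_0 = 7.0139 ft and δ_{CC} = 0.064 ft/kip.
Compatibility — the spring shortens by R_C/k under the reaction it provides: δ_0 − R_C·δ_{CC} = R_C/k. With 1/k = 1/(1270×12) ft/kip = 0.000066 ft/kip, R_C = δ_0 / (δ_{CC} + 1/k) = 7.0139 / (0.064 + 0.000066) = 109.5 kip.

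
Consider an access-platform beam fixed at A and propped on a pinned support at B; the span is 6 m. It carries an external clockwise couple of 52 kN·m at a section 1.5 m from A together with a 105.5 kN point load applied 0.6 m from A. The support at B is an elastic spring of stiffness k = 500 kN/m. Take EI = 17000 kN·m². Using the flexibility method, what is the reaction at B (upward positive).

R_B = 4.902 kN

Choose R_B as the redundant. The primary structure is the cantilever fixed at A.
Primary-structure tip deflection at B by superposition:
  clockwise couple 52 at a = 1.5: M₀a(2L − a)/(2EI) = 409.5/EI
  point load 105.5 at a = 0.6: Pa²(3L − a)/(6EI) = 110.1/EI
  δ_0 = 519.6/EI
Tip deflection under a unit load at B: L³/(3EI) = 72/EI.
With EI = 17000 kN·m²: δ_0 = 0.030567 m and δ_{BB} = 0.004235 m/kN.
Compatibility — the spring shortens by R_B/k under the reaction it provides: δ_0 − R_B·δ_{BB} = R_B/k. With 1/k = 0.002 m/kN, R_B = δ_0 / (δ_{BB} + 1/k) = 0.030567 / (0.004235 + 0.002) = 4.902 kN.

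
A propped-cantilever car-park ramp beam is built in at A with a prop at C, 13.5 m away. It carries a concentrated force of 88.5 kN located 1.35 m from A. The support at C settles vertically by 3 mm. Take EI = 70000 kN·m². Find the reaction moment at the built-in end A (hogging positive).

Take the reaction at C as the redundant and release it; the primary structure is a cantilever fixed at A.
Deflection at C on the released cantilever, summing each load's contribution:
  point load 88.5 at a = 1.35: Pa²(3L − a)/(6EI) = 1052/EI
Tip deflection under a unit load at C: L³/(3EI) = 820.1/EI.
With EI = 70000 kN·m²: δ_0 = 0.015035 m and δ_{CC} = 0.011716 m/kN.
Compatibility — the beam at C must follow the support down by 0.003 m: δ_0 − R_C·δ_{CC} = 0.003, so R_C = (0.015035 − 0.003)/0.011716 = 1.027 kN.
Moment equilibrium about A: M_A = Σ(load moments about A) − R_C·L = 119.5 − 1.027×13.5 = 105.6 kN·m.

M_A = 105.6 kN·m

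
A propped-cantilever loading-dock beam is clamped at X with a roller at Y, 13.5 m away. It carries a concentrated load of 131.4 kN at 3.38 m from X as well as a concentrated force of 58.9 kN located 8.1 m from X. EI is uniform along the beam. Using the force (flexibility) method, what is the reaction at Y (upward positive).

Release the roller at Y. Primary structure: cantilever fixed at X.
Downward deflection at the released point Y due to the loads:
  point load 131.4 at a = 3.38: Pa²(3L − a)/(6EI) = 9287/EI
  point load 58.9 at a = 8.1: Pa²(3L − a)/(6EI) = 20868/EI
  δ_0 = 30155/EI
Tip deflection under a unit load at Y: L³/(3EI) = 820.1/EI.
The prop prevents deflection at Y: R_Y = δ_0/δ_{YY} = 30155/820.1 = 36.77 kN.

R_Y = 36.77 kN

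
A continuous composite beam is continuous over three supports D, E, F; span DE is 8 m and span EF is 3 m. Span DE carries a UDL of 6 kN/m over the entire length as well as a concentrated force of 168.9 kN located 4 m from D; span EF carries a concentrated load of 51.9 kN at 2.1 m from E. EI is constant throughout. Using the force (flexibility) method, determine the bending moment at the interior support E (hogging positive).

M_E = 225 kN·m

Take M_E as the redundant. Released structure: two simple spans DE and EF with a hinge at E.
End slopes at the hinge E, treating each span as simply supported:
  span DE: UDL 6: wL³/(24EI) = 128/EI
  span DE: point load 168.9 at a = 4: Pab(L + a)/(6LEI) = 675.6/EI
  span EF: point load 51.9 at a = 2.1: Pab(L + b)/(6LEI) = 21.25/EI
  relative rotation θ_0 = (803.6 + 21.25)/EI = 824.9/EI
A unit hogging moment at E produces rotation L₁/(3EI) + L₂/(3EI) = 3.667/EI.
Slope continuity at E: θ_0 = M_E·3.667/EI, so M_E = 824.9/3.667 = 225 kN·m (hogging).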